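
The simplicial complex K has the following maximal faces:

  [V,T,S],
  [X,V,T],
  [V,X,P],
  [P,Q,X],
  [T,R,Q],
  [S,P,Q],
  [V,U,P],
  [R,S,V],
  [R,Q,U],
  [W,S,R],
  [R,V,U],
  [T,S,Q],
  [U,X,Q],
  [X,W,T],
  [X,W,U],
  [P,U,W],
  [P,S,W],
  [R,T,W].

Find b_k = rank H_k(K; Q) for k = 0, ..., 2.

b_0 = 1, b_1 = 1, b_2 = 0.

We work with the vertex ordering P < Q < R < S < T < U < V < W < X. The simplices of K, each written with vertices in increasing order, are:

  0-simplices (9): P, Q, R, S, T, U, V, W, X
  1-simplices (27): PQ, PS, PU, PV, PW, PX, QR, QS, QT, QU, QX, RS, RT, RU, RV, RW, ST, SV, SW, TV, TW, TX, UV, UW, UX, VX, WX
  2-simplices (18): PQS, PQX, PSW, PUV, PUW, PVX, QRT, QRU, QST, QUX, RSV, RSW, RTW, RUV, STV, TVX, TWX, UWX

giving chain groups C_0 ≅ Z^9, C_1 ≅ Z^27, C_2 ≅ Z^18.

∂_1: C_1 → C_0 maps an edge to its endpoints' difference, ∂[p,q] = q − p. For instance
  ∂UX = X − U.
This gives a 9×27 integer matrix of rank 8; reducing to Smith normal form yields diagonal entries (1,1,1,1,1,1,1,1).

∂_2: C_2 → C_1 maps a triangle to the signed sum of its edges. For instance
  ∂TVX = VX − TX + TV,
  ∂PQX = QX − PX + PQ.
The resulting 27×18 matrix has rank 18, and its Smith normal form has invariant factors (1,1,1,1,1,1,1,1,1,1,1,1,1,1,1,1,1,2).

From H_k ≅ ker(∂_k) / im(∂_{k+1}) we obtain:

  H_0: rank C_0 − rank ∂_1 = 9 − 8 = 1, and the invariant factors of ∂_1 are all 1, so H_0 ≅ Z.
  H_1: rank ker ∂_1 − rank ∂_2 = (27 − 8) − 18 = 1, and ∂_2 has invariant factor 2 > 1, so H_1 ≅ Z × Z/2.
  H_2: rank ker ∂_2 − rank ∂_3 = (18 − 18) − 0 = 0, and there is no ∂_3, so H_2 ≅ 0.

(K is a triangulation of the Klein bottle.)

Hence the Betti numbers are b_0 = 1, b_1 = 1, b_2 = 0.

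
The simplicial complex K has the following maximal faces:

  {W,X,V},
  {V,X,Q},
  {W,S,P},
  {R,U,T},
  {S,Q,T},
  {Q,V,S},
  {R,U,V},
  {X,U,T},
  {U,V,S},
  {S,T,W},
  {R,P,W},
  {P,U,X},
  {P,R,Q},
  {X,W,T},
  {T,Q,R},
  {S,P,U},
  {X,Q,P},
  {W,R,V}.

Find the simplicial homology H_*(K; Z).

Take the total order P < Q < R < S < T < U < V < W < X on the vertex set. Then K (dimension 2) consists of the simplices:

  0-simplices (9): P, Q, R, S, T, U, V, W, X
  1-simplices (27): PQ, PR, PS, PU, PW, PX, QR, QS, QT, QV, QX, RT, RU, RV, RW, ST, SU, SV, SW, TU, TW, TX, UV, UX, VW, VX, WX
  2-simplices (18): PQR, PQX, PRW, PSU, PSW, PUX, QRT, QST, QSV, QVX, RTU, RUV, RVW, STW, SUV, TUX, TWX, VWX

so the chain groups are C_0 ≅ Z^9, C_1 ≅ Z^27, C_2 ≅ Z^18.

The boundary map ∂_1: C_1 → C_0 is given by ∂[p,q] = [q] − [p].
This gives a 9×27 integer matrix of rank 8; reducing to Smith normal form yields diagonal entries (1,1,1,1,1,1,1,1).

The boundary map ∂_2: C_2 → C_1 maps a triangle to the signed sum of its edges. For instance
  ∂RVW = VW − RW + RV,
  ∂RTU = TU − RU + RT.
This gives a 27×18 integer matrix of rank 17; reducing to Smith normal form yields diagonal entries (1,1,1,1,1,1,1,1,1,1,1,1,1,1,1,1,1).

From H_k ≅ ker(∂_k) / im(∂_{k+1}) we obtain:

  H_0: rank C_0 − rank ∂_1 = 9 − 8 = 1, and the invariant factors of ∂_1 are all 1, so H_0 = Z.
  H_1: rank ker ∂_1 − rank ∂_2 = (27 − 8) − 17 = 2, and the invariant factors of ∂_2 are all 1, so H_1 = Z^2.
  H_2: rank ker ∂_2 − rank ∂_3 = (18 − 17) − 0 = 1, and there is no ∂_3, so H_2 = Z.

H_0 = Z,  H_1 = Z^2,  H_2 = Z.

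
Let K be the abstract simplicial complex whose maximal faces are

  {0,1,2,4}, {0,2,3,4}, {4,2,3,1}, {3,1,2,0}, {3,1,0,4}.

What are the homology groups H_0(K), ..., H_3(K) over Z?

We work with the vertex ordering 0 < 1 < 2 < 3 < 4. The simplices of K, each written with vertices in increasing order, are:

  0-simplices (5): [0], [1], [2], [3], [4]
  1-simplices (10): [0,1], [0,2], [0,3], [0,4], [1,2], [1,3], [1,4], [2,3], [2,4], [3,4]
  2-simplices (10): [0,1,2], [0,1,3], [0,1,4], [0,2,3], [0,2,4], [0,3,4], [1,2,3], [1,2,4], [1,3,4], [2,3,4]
  3-simplices (5): [0,1,2,3], [0,1,2,4], [0,1,3,4], [0,2,3,4], [1,2,3,4]

so the chain groups are C_0 ≅ Z^5, C_1 ≅ Z^10, C_2 ≅ Z^10, C_3 ≅ Z^5.

Boundary ∂_1: C_1 → C_0 is given by ∂[p,q] = [q] − [p].
The 5×10 boundary matrix has rank 4 and Smith normal form diag(1,1,1,1).

∂_2: C_2 → C_1 sends each 2-simplex [p,q,r] to [q,r] − [p,r] + [p,q]. For instance
  ∂[0,2,3] = [2,3] − [0,3] + [0,2],
  ∂[0,2,4] = [2,4] − [0,4] + [0,2].
As a 10×10 matrix over Z this has rank 6, with invariant factors (1,1,1,1,1,1).

The boundary map ∂_3: C_3 → C_2 sends each 3-simplex σ to the alternating sum Σ_i (−1)^i (σ with its i-th vertex removed). For instance
  ∂[0,2,3,4] = [2,3,4] − [0,3,4] + [0,2,4] − [0,2,3],
  ∂[1,2,3,4] = [2,3,4] − [1,3,4] + [1,2,4] − [1,2,3].
The 10×5 boundary matrix has rank 4 and Smith normal form diag(1,1,1,1).

Computing H_k = (kernel of ∂_k) / (image of ∂_{k+1}):

  H_0: rank C_0 − rank ∂_1 = 5 − 4 = 1, and the invariant factors of ∂_1 are all 1, so H_0 ≅ Z.
  H_1: rank ker ∂_1 − rank ∂_2 = (10 − 4) − 6 = 0, and the invariant factors of ∂_2 are all 1, so H_1 ≅ 0.
  H_2: rank ker ∂_2 − rank ∂_3 = (10 − 6) − 4 = 0, and the invariant factors of ∂_3 are all 1, so H_2 ≅ 0.
  H_3: rank ker ∂_3 − rank ∂_4 = (5 − 4) − 0 = 1, and there is no ∂_4, so H_3 ≅ Z.

As a check, the Euler characteristic is 5 − 10 + 10 − 5 = 0, which agrees with 1 − 0 + 0 − 1 = 0.

H_0 = Z,  H_1 = 0,  H_2 = 0,  H_3 = Z.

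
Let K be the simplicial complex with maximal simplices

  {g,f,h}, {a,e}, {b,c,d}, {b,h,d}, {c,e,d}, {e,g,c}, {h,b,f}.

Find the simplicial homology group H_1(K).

K has 8 vertices, 14 edges, 6 triangles.
rank ∂_1 = 7, rank ∂_2 = 6 ⇒ b_1 = 14 − 7 − 6 = 1; all invariant factors of ∂_2 are 1 so no torsion. So H_1 ≅ Z.

H_1 ≅ Z.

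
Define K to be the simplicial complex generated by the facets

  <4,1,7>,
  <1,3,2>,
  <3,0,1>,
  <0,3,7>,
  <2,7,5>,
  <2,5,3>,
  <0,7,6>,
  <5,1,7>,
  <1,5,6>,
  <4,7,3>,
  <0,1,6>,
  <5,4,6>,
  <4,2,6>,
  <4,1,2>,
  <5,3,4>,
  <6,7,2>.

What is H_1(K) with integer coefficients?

H_1 = Z^2.

Take the total order 0 < 1 < 2 < 3 < 4 < 5 < 6 < 7 on the vertex set. Then K (dimension 2) consists of the simplices:

  0-simplices (8): [0], [1], [2], [3], [4], [5], [6], [7]
  1-simplices (24): (24 of them)
  2-simplices (16): [0,1,3], [0,1,6], [0,3,7], [0,6,7], [1,2,3], [1,2,4], [1,4,7], [1,5,6], [1,5,7], [2,3,5], [2,4,6], [2,5,7], [2,6,7], [3,4,5], [3,4,7], [4,5,6]

Hence C_0 ≅ Z^8, C_1 ≅ Z^24, C_2 ≅ Z^16.

The boundary map ∂_1: C_1 → C_0 sends each edge [p,q] (with p < q) to q − p.
As a 8×24 matrix over Z this has rank 7, with invariant factors (1,1,1,1,1,1,1).

The boundary map ∂_2: C_2 → C_1 acts by ∂[p,q,r] = [q,r] − [p,r] + [p,q]. For instance
  ∂[0,1,3] = [1,3] − [0,3] + [0,1],
  ∂[1,4,7] = [4,7] − [1,7] + [1,4].
The resulting 24×16 matrix has rank 15, and its Smith normal form has invariant factors (1,1,1,1,1,1,1,1,1,1,1,1,1,1,1).

From H_k ≅ ker(∂_k) / im(∂_{k+1}) we obtain:

  H_1: rank ker ∂_1 − rank ∂_2 = (24 − 7) − 15 = 2, and the invariant factors of ∂_2 are all 1, so H_1 = Z^2.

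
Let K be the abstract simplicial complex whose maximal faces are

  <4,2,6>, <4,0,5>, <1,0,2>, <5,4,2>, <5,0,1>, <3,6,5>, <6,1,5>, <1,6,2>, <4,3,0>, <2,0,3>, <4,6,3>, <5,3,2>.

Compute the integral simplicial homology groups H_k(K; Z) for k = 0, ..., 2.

H_0 = Z,  H_1 = Z/2Z,  H_2 = 0.

We work with the vertex ordering 0 < 1 < 2 < 3 < 4 < 5 < 6. The simplices of K, each written with vertices in increasing order, are:

  0-simplices (7): [0], [1], [2], [3], [4], [5], [6]
  1-simplices (18): [0,1], [0,2], [0,3], [0,4], [0,5], [1,2], [1,5], [1,6], [2,3], [2,4], [2,5], [2,6], [3,4], [3,5], [3,6], [4,5], [4,6], [5,6]
  2-simplices (12): [0,1,2], [0,1,5], [0,2,3], [0,3,4], [0,4,5], [1,2,6], [1,5,6], [2,3,5], [2,4,5], [2,4,6], [3,4,6], [3,5,6]

so the chain groups are C_0 ≅ Z^7, C_1 ≅ Z^18, C_2 ≅ Z^12.

∂_1: C_1 → C_0 is given by ∂[p,q] = [q] − [p]. For instance
  ∂[5,6] = [6] − [5].
This gives a 7×18 integer matrix of rank 6; reducing to Smith normal form yields diagonal entries (1,1,1,1,1,1).

Boundary ∂_2: C_2 → C_1 acts by ∂[p,q,r] = [q,r] − [p,r] + [p,q]. For instance
  ∂[0,3,4] = [3,4] − [0,4] + [0,3],
  ∂[1,5,6] = [5,6] − [1,6] + [1,5].
The resulting 18×12 matrix has rank 12, and its Smith normal form has invariant factors (1,1,1,1,1,1,1,1,1,1,1,2).

Reading off H_k = ker ∂_k / im ∂_{k+1}:

  H_0: rank C_0 − rank ∂_1 = 7 − 6 = 1, and the invariant factors of ∂_1 are all 1, so H_0 ≅ Z.
  H_1: rank ker ∂_1 − rank ∂_2 = (18 − 6) − 12 = 0, and ∂_2 has invariant factor 2 > 1, so H_1 ≅ Z/2Z.
  H_2: rank ker ∂_2 − rank ∂_3 = (12 − 12) − 0 = 0, and there is no ∂_3, so H_2 ≅ 0.

As a check, the Euler characteristic is 7 − 18 + 12 = 1, which agrees with 1 − 0 + 0 = 1.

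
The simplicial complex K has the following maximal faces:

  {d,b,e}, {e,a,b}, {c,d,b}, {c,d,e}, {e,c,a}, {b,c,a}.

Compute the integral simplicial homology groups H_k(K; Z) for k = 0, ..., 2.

Fix the vertex order a < b < c < d < e and write every simplex with vertices in increasing order. Then dim K = 2 and the simplices of K are:

  0-simplices (5): a, b, c, d, e
  1-simplices (9): ab, ac, ae, bc, bd, be, cd, ce, de
  2-simplices (6): abc, abe, ace, bcd, bde, cde

so the chain groups are C_0 ≅ Z^5, C_1 ≅ Z^9, C_2 ≅ Z^6.

The boundary map ∂_1: C_1 → C_0 maps an edge to its endpoints' difference, ∂[p,q] = q − p.
The 5×9 boundary matrix has rank 4 and Smith normal form diag(1,1,1,1).

The boundary map ∂_2: C_2 → C_1 acts by ∂[p,q,r] = [q,r] − [p,r] + [p,q]. For instance
  ∂bde = de − be + bd,
  ∂cde = de − ce + cd.
As a 9×6 matrix over Z this has rank 5, with invariant factors (1,1,1,1,1).

From H_k ≅ ker(∂_k) / im(∂_{k+1}) we obtain:

  H_0: rank C_0 − rank ∂_1 = 5 − 4 = 1, and the invariant factors of ∂_1 are all 1, so H_0 ≅ Z.
  H_1: rank ker ∂_1 − rank ∂_2 = (9 − 4) − 5 = 0, and the invariant factors of ∂_2 are all 1, so H_1 ≅ 0.
  H_2: rank ker ∂_2 − rank ∂_3 = (6 − 5) − 0 = 1, and there is no ∂_3, so H_2 ≅ Z.

As a check, the Euler characteristic is 5 − 9 + 6 = 2, which agrees with 1 − 0 + 1 = 2.

H_0 ≅ Z,  H_1 = 0,  H_2 ≅ Z.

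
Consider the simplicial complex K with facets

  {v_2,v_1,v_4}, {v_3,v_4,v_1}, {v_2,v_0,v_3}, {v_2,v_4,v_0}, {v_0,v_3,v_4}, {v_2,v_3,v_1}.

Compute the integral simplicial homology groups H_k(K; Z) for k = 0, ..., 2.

Take the total order v_0 < v_1 < v_2 < v_3 < v_4 on the vertex set. Then K (dimension 2) consists of the simplices:

  0-simplices (5): [v_0], [v_1], [v_2], [v_3], [v_4]
  1-simplices (9): [v_0,v_2], [v_0,v_3], [v_0,v_4], [v_1,v_2], [v_1,v_3], [v_1,v_4], [v_2,v_3], [v_2,v_4], [v_3,v_4]
  2-simplices (6): [v_0,v_2,v_3], [v_0,v_2,v_4], [v_0,v_3,v_4], [v_1,v_2,v_3], [v_1,v_2,v_4], [v_1,v_3,v_4]

so the chain groups are C_0 ≅ Z^5, C_1 ≅ Z^9, C_2 ≅ Z^6.

Boundary ∂_1: C_1 → C_0 is given by ∂[p,q] = [q] − [p]. For instance
  ∂[v_0,v_4] = [v_4] − [v_0].
This gives a 5×9 integer matrix of rank 4; reducing to Smith normal form yields diagonal entries (1,1,1,1).

Boundary ∂_2: C_2 → C_1 maps a triangle to the signed sum of its edges. For instance
  ∂[v_1,v_3,v_4] = [v_3,v_4] − [v_1,v_4] + [v_1,v_3],
  ∂[v_0,v_3,v_4] = [v_3,v_4] − [v_0,v_4] + [v_0,v_3].
This gives a 9×6 integer matrix of rank 5; reducing to Smith normal form yields diagonal entries (1,1,1,1,1).

Reading off H_k = ker ∂_k / im ∂_{k+1}:

  H_0: rank C_0 − rank ∂_1 = 5 − 4 = 1, and the invariant factors of ∂_1 are all 1, so H_0 ≅ Z.
  H_1: rank ker ∂_1 − rank ∂_2 = (9 − 4) − 5 = 0, and the invariant factors of ∂_2 are all 1, so H_1 ≅ 0.
  H_2: rank ker ∂_2 − rank ∂_3 = (6 − 5) − 0 = 1, and there is no ∂_3, so H_2 ≅ Z.

H_0 = Z,  H_1 = 0,  H_2 = Z.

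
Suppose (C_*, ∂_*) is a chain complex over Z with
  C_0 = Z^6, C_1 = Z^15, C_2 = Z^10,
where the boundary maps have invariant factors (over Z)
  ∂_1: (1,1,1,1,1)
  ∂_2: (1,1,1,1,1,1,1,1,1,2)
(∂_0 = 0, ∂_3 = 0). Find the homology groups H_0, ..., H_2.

H_0: b_0 = 6 − 0 − 5 = 1; torsion from ∂_1 factors > 1: none. So H_0 = Z.
H_1: b_1 = 15 − 5 − 10 = 0; torsion from ∂_2 factors > 1: [2]. So H_1 = Z/2.
H_2: b_2 = 10 − 10 − 0 = 0; torsion from ∂_3 factors > 1: none. So H_2 = 0.

H_0 = Z,  H_1 = Z/2,  H_2 = 0.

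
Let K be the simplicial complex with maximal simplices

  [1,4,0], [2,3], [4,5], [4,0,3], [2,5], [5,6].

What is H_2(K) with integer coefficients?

H_2 ≅ 0.

We work with the vertex ordering 0 < 1 < 2 < 3 < 4 < 5 < 6. The simplices of K, each written with vertices in increasing order, are:

  0-simplices (7): [0], [1], [2], [3], [4], [5], [6]
  1-simplices (9): [0,1], [0,3], [0,4], [1,4], [2,3], [2,5], [3,4], [4,5], [5,6]
  2-simplices (2): [0,1,4], [0,3,4]

giving chain groups C_0 ≅ Z^7, C_1 ≅ Z^9, C_2 ≅ Z^2.

The boundary map ∂_1: C_1 → C_0 maps an edge to its endpoints' difference, ∂[p,q] = q − p. For instance
  ∂[1,4] = [4] − [1].
The resulting 7×9 matrix has rank 6, and its Smith normal form has invariant factors (1,1,1,1,1,1).

The boundary map ∂_2: C_2 → C_1 sends each 2-simplex [p,q,r] to [q,r] − [p,r] + [p,q]. For instance
  ∂[0,1,4] = [1,4] − [0,4] + [0,1],
  ∂[0,3,4] = [3,4] − [0,4] + [0,3].
The 9×2 boundary matrix has rank 2 and Smith normal form diag(1,1).

Computing H_k = (kernel of ∂_k) / (image of ∂_{k+1}):

  H_2: rank ker ∂_2 − rank ∂_3 = (2 − 2) − 0 = 0, and there is no ∂_3, so H_2 = 0.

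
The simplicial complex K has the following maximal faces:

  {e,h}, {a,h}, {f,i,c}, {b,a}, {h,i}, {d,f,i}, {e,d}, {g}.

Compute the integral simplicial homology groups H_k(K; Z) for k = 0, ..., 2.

H_0 = Z^2,  H_1 = Z,  H_2 = 0.

Take the total order a < b < c < d < e < f < g < h < i on the vertex set. Then K (dimension 2) consists of the simplices:

  0-simplices (9): a, b, c, d, e, f, g, h, i
  1-simplices (10): ab, ah, cf, ci, de, df, di, eh, fi, hi
  2-simplices (2): cfi, dfi

Hence C_0 ≅ Z^9, C_1 ≅ Z^10, C_2 ≅ Z^2.

Boundary ∂_1: C_1 → C_0 sends each edge [p,q] (with p < q) to q − p.
The 9×10 boundary matrix has rank 7 and Smith normal form diag(1,1,1,1,1,1,1).

Boundary ∂_2: C_2 → C_1 acts by ∂[p,q,r] = [q,r] − [p,r] + [p,q]. For instance
  ∂cfi = fi − ci + cf,
  ∂dfi = fi − di + df.
This gives a 10×2 integer matrix of rank 2; reducing to Smith normal form yields diagonal entries (1,1).

Computing H_k = (kernel of ∂_k) / (image of ∂_{k+1}):

  H_0: rank C_0 − rank ∂_1 = 9 − 7 = 2, and the invariant factors of ∂_1 are all 1, so H_0 = Z^2.
  H_1: rank ker ∂_1 − rank ∂_2 = (10 − 7) − 2 = 1, and the invariant factors of ∂_2 are all 1, so H_1 = Z.
  H_2: rank ker ∂_2 − rank ∂_3 = (2 − 2) − 0 = 0, and there is no ∂_3, so H_2 = 0.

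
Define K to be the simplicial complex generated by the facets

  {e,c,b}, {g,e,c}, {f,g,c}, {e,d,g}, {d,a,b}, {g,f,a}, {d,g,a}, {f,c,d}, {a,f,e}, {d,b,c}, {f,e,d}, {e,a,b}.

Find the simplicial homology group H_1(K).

Take the total order a < b < c < d < e < f < g on the vertex set. Then K (dimension 2) consists of the simplices:

  0-simplices (7): a, b, c, d, e, f, g
  1-simplices (18): ab, ad, ae, af, ag, bc, bd, be, cd, ce, cf, cg, de, df, dg, ef, eg, fg
  2-simplices (12): abd, abe, adg, aef, afg, bcd, bce, cdf, ceg, cfg, def, deg

giving chain groups C_0 ≅ Z^7, C_1 ≅ Z^18, C_2 ≅ Z^12.

Boundary ∂_1: C_1 → C_0 sends each edge [p,q] (with p < q) to q − p.
The 7×18 boundary matrix has rank 6 and Smith normal form diag(1,1,1,1,1,1).

The boundary map ∂_2: C_2 → C_1 sends each 2-simplex [p,q,r] to [q,r] − [p,r] + [p,q]. For instance
  ∂abe = be − ae + ab,
  ∂ceg = eg − cg + ce.
This gives a 18×12 integer matrix of rank 12; reducing to Smith normal form yields diagonal entries (1,1,1,1,1,1,1,1,1,1,1,2).

Now H_k = ker ∂_k / im ∂_{k+1}, so:

  H_1: rank ker ∂_1 − rank ∂_2 = (18 − 6) − 12 = 0, and ∂_2 has invariant factor 2 > 1, so H_1 = Z/2.

(K is a triangulation of the real projective plane RP^2.)

H_1 = Z/2.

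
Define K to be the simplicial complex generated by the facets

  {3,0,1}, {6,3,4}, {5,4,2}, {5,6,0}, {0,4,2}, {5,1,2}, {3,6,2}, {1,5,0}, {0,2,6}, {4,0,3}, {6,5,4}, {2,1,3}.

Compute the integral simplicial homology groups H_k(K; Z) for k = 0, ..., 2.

Take the total order 0 < 1 < 2 < 3 < 4 < 5 < 6 on the vertex set. Then K (dimension 2) consists of the simplices:

  0-simplices (7): [0], [1], [2], [3], [4], [5], [6]
  1-simplices (18): [0,1], [0,2], [0,3], [0,4], [0,5], [0,6], [1,2], [1,3], [1,5], [2,3], [2,4], [2,5], [2,6], [3,4], [3,6], [4,5], [4,6], [5,6]
  2-simplices (12): [0,1,3], [0,1,5], [0,2,4], [0,2,6], [0,3,4], [0,5,6], [1,2,3], [1,2,5], [2,3,6], [2,4,5], [3,4,6], [4,5,6]

so the chain groups are C_0 ≅ Z^7, C_1 ≅ Z^18, C_2 ≅ Z^12.

∂_1: C_1 → C_0 is given by ∂[p,q] = [q] − [p].
The 7×18 boundary matrix has rank 6 and Smith normal form diag(1,1,1,1,1,1).

Boundary ∂_2: C_2 → C_1 maps a triangle to the signed sum of its edges. For instance
  ∂[2,4,5] = [4,5] − [2,5] + [2,4],
  ∂[2,3,6] = [3,6] − [2,6] + [2,3].
The resulting 18×12 matrix has rank 12, and its Smith normal form has invariant factors (1,1,1,1,1,1,1,1,1,1,1,2).

Now H_k = ker ∂_k / im ∂_{k+1}, so:

  H_0: rank C_0 − rank ∂_1 = 7 − 6 = 1, and the invariant factors of ∂_1 are all 1, so H_0 = Z.
  H_1: rank ker ∂_1 − rank ∂_2 = (18 − 6) − 12 = 0, and ∂_2 has invariant factor 2 > 1, so H_1 = Z/2.
  H_2: rank ker ∂_2 − rank ∂_3 = (12 − 12) − 0 = 0, and there is no ∂_3, so H_2 = 0.

As a check, the Euler characteristic is 7 − 18 + 12 = 1, which agrees with 1 − 0 + 0 = 1.

H_0 ≅ Z,  H_1 ≅ Z/2,  H_2 = 0.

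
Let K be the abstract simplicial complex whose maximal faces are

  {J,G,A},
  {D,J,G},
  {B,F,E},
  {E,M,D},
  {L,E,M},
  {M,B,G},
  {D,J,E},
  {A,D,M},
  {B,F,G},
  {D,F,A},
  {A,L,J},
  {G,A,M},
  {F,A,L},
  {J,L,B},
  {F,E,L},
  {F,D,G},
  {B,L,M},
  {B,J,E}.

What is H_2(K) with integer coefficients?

H_2 ≅ 0.

Fix the vertex order A < B < D < E < F < G < J < L < M and write every simplex with vertices in increasing order. Then dim K = 2 and the simplices of K are:

  0-simplices (9): A, B, D, E, F, G, J, L, M
  1-simplices (27): AD, AF, AG, AJ, AL, AM, BE, BF, BG, BJ, BL, BM, DE, DF, DG, DJ, DM, EF, EJ, EL, EM, FG, FL, GJ, GM, JL, LM
  2-simplices (18): ADF, ADM, AFL, AGJ, AGM, AJL, BEF, BEJ, BFG, BGM, BJL, BLM, DEJ, DEM, DFG, DGJ, EFL, ELM

so the chain groups are C_0 ≅ Z^9, C_1 ≅ Z^27, C_2 ≅ Z^18.

∂_1: C_1 → C_0 maps an edge to its endpoints' difference, ∂[p,q] = q − p. For instance
  ∂DE = E − D.
This gives a 9×27 integer matrix of rank 8; reducing to Smith normal form yields diagonal entries (1,1,1,1,1,1,1,1).

The boundary map ∂_2: C_2 → C_1 maps a triangle to the signed sum of its edges. For instance
  ∂AJL = JL − AL + AJ,
  ∂BFG = FG − BG + BF.
As a 27×18 matrix over Z this has rank 18, with invariant factors (1,1,1,1,1,1,1,1,1,1,1,1,1,1,1,1,1,2).

From H_k ≅ ker(∂_k) / im(∂_{k+1}) we obtain:

  H_2: rank ker ∂_2 − rank ∂_3 = (18 − 18) − 0 = 0, and there is no ∂_3, so H_2 = 0.

(K is a triangulation of the Klein bottle.)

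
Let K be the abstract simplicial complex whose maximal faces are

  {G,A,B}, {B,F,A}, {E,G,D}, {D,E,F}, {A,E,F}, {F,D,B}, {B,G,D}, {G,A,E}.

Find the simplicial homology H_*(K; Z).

H_0 ≅ Z,  H_1 = 0,  H_2 ≅ Z.

We work with the vertex ordering A < B < D < E < F < G. The simplices of K, each written with vertices in increasing order, are:

  0-simplices (6): A, B, D, E, F, G
  1-simplices (12): AB, AE, AF, AG, BD, BF, BG, DE, DF, DG, EF, EG
  2-simplices (8): ABF, ABG, AEF, AEG, BDF, BDG, DEF, DEG

so the chain groups are C_0 ≅ Z^6, C_1 ≅ Z^12, C_2 ≅ Z^8.

Boundary ∂_1: C_1 → C_0 maps an edge to its endpoints' difference, ∂[p,q] = q − p. For instance
  ∂DF = F − D.
This gives a 6×12 integer matrix of rank 5; reducing to Smith normal form yields diagonal entries (1,1,1,1,1).

Boundary ∂_2: C_2 → C_1 acts by ∂[p,q,r] = [q,r] − [p,r] + [p,q]. For instance
  ∂BDF = DF − BF + BD,
  ∂BDG = DG − BG + BD.
This gives a 12×8 integer matrix of rank 7; reducing to Smith normal form yields diagonal entries (1,1,1,1,1,1,1).

From H_k ≅ ker(∂_k) / im(∂_{k+1}) we obtain:

  H_0: rank C_0 − rank ∂_1 = 6 − 5 = 1, and the invariant factors of ∂_1 are all 1, so H_0 ≅ Z.
  H_1: rank ker ∂_1 − rank ∂_2 = (12 − 5) − 7 = 0, and the invariant factors of ∂_2 are all 1, so H_1 ≅ 0.
  H_2: rank ker ∂_2 − rank ∂_3 = (8 − 7) − 0 = 1, and there is no ∂_3, so H_2 ≅ Z.

As a check, the Euler characteristic is 6 − 12 + 8 = 2, which agrees with 1 − 0 + 1 = 2.
(K is a triangulation of the 2-sphere S^2.)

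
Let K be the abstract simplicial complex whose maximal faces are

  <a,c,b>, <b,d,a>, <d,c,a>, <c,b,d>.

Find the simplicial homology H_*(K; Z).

Fix the vertex order a < b < c < d and write every simplex with vertices in increasing order. Then dim K = 2 and the simplices of K are:

  0-simplices (4): a, b, c, d
  1-simplices (6): ab, ac, ad, bc, bd, cd
  2-simplices (4): abc, abd, acd, bcd

so the chain groups are C_0 ≅ Z^4, C_1 ≅ Z^6, C_2 ≅ Z^4.

The boundary map ∂_1: C_1 → C_0 sends each edge [p,q] (with p < q) to q − p. For instance
  ∂bd = d − b.
The resulting 4×6 matrix has rank 3, and its Smith normal form has invariant factors (1,1,1).

The boundary map ∂_2: C_2 → C_1 maps a triangle to the signed sum of its edges. For instance
  ∂bcd = cd − bd + bc,
  ∂abc = bc − ac + ab.
As a 6×4 matrix over Z this has rank 3, with invariant factors (1,1,1).

Reading off H_k = ker ∂_k / im ∂_{k+1}:

  H_0: rank C_0 − rank ∂_1 = 4 − 3 = 1, and the invariant factors of ∂_1 are all 1, so H_0 = Z.
  H_1: rank ker ∂_1 − rank ∂_2 = (6 − 3) − 3 = 0, and the invariant factors of ∂_2 are all 1, so H_1 = 0.
  H_2: rank ker ∂_2 − rank ∂_3 = (4 − 3) − 0 = 1, and there is no ∂_3, so H_2 = Z.

H_0 = Z,  H_1 = 0,  H_2 = Z.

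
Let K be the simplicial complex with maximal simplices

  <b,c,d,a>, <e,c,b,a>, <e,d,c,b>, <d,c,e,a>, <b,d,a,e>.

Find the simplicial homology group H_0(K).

H_0 ≅ Z.

Fix the vertex order a < b < c < d < e and write every simplex with vertices in increasing order. Then dim K = 3 and the simplices of K are:

  0-simplices (5): a, b, c, d, e
  1-simplices (10): ab, ac, ad, ae, bc, bd, be, cd, ce, de
  2-simplices (10): abc, abd, abe, acd, ace, ade, bcd, bce, bde, cde
  3-simplices (5): abcd, abce, abde, acde, bcde

giving chain groups C_0 ≅ Z^5, C_1 ≅ Z^10, C_2 ≅ Z^10, C_3 ≅ Z^5.

Boundary ∂_1: C_1 → C_0 sends each edge [p,q] (with p < q) to q − p. For instance
  ∂ad = d − a.
This gives a 5×10 integer matrix of rank 4; reducing to Smith normal form yields diagonal entries (1,1,1,1).

Boundary ∂_2: C_2 → C_1 maps a triangle to the signed sum of its edges. For instance
  ∂bce = ce − be + bc,
  ∂abd = bd − ad + ab.
The 10×10 boundary matrix has rank 6 and Smith normal form diag(1,1,1,1,1,1).

Boundary ∂_3: C_3 → C_2 sends each 3-simplex σ to the alternating sum Σ_i (−1)^i (σ with its i-th vertex removed). For instance
  ∂bcde = cde − bde + bce − bcd,
  ∂abde = bde − ade + abe − abd.
The resulting 10×5 matrix has rank 4, and its Smith normal form has invariant factors (1,1,1,1).

Reading off H_k = ker ∂_k / im ∂_{k+1}:

  H_0: rank C_0 − rank ∂_1 = 5 − 4 = 1, and the invariant factors of ∂_1 are all 1, so H_0 ≅ Z.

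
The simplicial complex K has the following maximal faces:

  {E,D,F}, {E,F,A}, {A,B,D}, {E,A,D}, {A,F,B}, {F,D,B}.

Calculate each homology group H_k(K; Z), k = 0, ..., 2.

H_0 = Z,  H_1 = 0,  H_2 = Z.

We work with the vertex ordering A < B < D < E < F. The simplices of K, each written with vertices in increasing order, are:

  0-simplices (5): A, B, D, E, F
  1-simplices (9): AB, AD, AE, AF, BD, BF, DE, DF, EF
  2-simplices (6): ABD, ABF, ADE, AEF, BDF, DEF

giving chain groups C_0 ≅ Z^5, C_1 ≅ Z^9, C_2 ≅ Z^6.

Boundary ∂_1: C_1 → C_0 maps an edge to its endpoints' difference, ∂[p,q] = q − p. For instance
  ∂DF = F − D.
This gives a 5×9 integer matrix of rank 4; reducing to Smith normal form yields diagonal entries (1,1,1,1).

Boundary ∂_2: C_2 → C_1 acts by ∂[p,q,r] = [q,r] − [p,r] + [p,q]. For instance
  ∂ABF = BF − AF + AB,
  ∂ADE = DE − AE + AD.
The resulting 9×6 matrix has rank 5, and its Smith normal form has invariant factors (1,1,1,1,1).

Computing H_k = (kernel of ∂_k) / (image of ∂_{k+1}):

  H_0: rank C_0 − rank ∂_1 = 5 − 4 = 1, and the invariant factors of ∂_1 are all 1, so H_0 = Z.
  H_1: rank ker ∂_1 − rank ∂_2 = (9 − 4) − 5 = 0, and the invariant factors of ∂_2 are all 1, so H_1 = 0.
  H_2: rank ker ∂_2 − rank ∂_3 = (6 − 5) − 0 = 1, and there is no ∂_3, so H_2 = Z.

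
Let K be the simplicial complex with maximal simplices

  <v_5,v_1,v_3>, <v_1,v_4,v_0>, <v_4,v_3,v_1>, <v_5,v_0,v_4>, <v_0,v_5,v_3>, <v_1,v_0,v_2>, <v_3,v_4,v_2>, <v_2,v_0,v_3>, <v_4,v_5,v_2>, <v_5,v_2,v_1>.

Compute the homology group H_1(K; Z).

Order the vertices as v_0 < v_1 < v_2 < v_3 < v_4 < v_5. Listing each simplex with vertices in this order, K has dimension 2 with simplices:

  0-simplices (6): [v_0], [v_1], [v_2], [v_3], [v_4], [v_5]
  1-simplices (15): (15 of them)
  2-simplices (10): [v_0,v_1,v_2], [v_0,v_1,v_4], [v_0,v_2,v_3], [v_0,v_3,v_5], [v_0,v_4,v_5], [v_1,v_2,v_5], [v_1,v_3,v_4], [v_1,v_3,v_5], [v_2,v_3,v_4], [v_2,v_4,v_5]

Hence C_0 ≅ Z^6, C_1 ≅ Z^15, C_2 ≅ Z^10.

The boundary map ∂_1: C_1 → C_0 maps an edge to its endpoints' difference, ∂[p,q] = q − p. For instance
  ∂[v_0,v_2] = [v_2] − [v_0].
This gives a 6×15 integer matrix of rank 5; reducing to Smith normal form yields diagonal entries (1,1,1,1,1).

Boundary ∂_2: C_2 → C_1 maps a triangle to the signed sum of its edges. For instance
  ∂[v_2,v_3,v_4] = [v_3,v_4] − [v_2,v_4] + [v_2,v_3],
  ∂[v_2,v_4,v_5] = [v_4,v_5] − [v_2,v_5] + [v_2,v_4].
This gives a 15×10 integer matrix of rank 10; reducing to Smith normal form yields diagonal entries (1,1,1,1,1,1,1,1,1,2).

Reading off H_k = ker ∂_k / im ∂_{k+1}:

  H_1: rank ker ∂_1 − rank ∂_2 = (15 − 5) − 10 = 0, and ∂_2 has invariant factor 2 > 1, so H_1 = Z/2.

H_1 = Z/2.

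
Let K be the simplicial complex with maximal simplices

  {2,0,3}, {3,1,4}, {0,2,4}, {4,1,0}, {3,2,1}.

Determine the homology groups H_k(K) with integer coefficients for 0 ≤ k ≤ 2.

H_0 = Z,  H_1 = Z,  H_2 = 0.

Take the total order 0 < 1 < 2 < 3 < 4 on the vertex set. Then K (dimension 2) consists of the simplices:

  0-simplices (5): [0], [1], [2], [3], [4]
  1-simplices (10): [0,1], [0,2], [0,3], [0,4], [1,2], [1,3], [1,4], [2,3], [2,4], [3,4]
  2-simplices (5): [0,1,4], [0,2,3], [0,2,4], [1,2,3], [1,3,4]

Hence C_0 ≅ Z^5, C_1 ≅ Z^10, C_2 ≅ Z^5.

Boundary ∂_1: C_1 → C_0 is given by ∂[p,q] = [q] − [p].
This gives a 5×10 integer matrix of rank 4; reducing to Smith normal form yields diagonal entries (1,1,1,1).

∂_2: C_2 → C_1 maps a triangle to the signed sum of its edges. For instance
  ∂[1,2,3] = [2,3] − [1,3] + [1,2],
  ∂[0,2,4] = [2,4] − [0,4] + [0,2].
The 10×5 boundary matrix has rank 5 and Smith normal form diag(1,1,1,1,1).

Computing H_k = (kernel of ∂_k) / (image of ∂_{k+1}):

  H_0: rank C_0 − rank ∂_1 = 5 − 4 = 1, and the invariant factors of ∂_1 are all 1, so H_0 ≅ Z.
  H_1: rank ker ∂_1 − rank ∂_2 = (10 − 4) − 5 = 1, and the invariant factors of ∂_2 are all 1, so H_1 ≅ Z.
  H_2: rank ker ∂_2 − rank ∂_3 = (5 − 5) − 0 = 0, and there is no ∂_3, so H_2 ≅ 0.

As a check, the Euler characteristic is 5 − 10 + 5 = 0, which agrees with 1 − 1 + 0 = 0.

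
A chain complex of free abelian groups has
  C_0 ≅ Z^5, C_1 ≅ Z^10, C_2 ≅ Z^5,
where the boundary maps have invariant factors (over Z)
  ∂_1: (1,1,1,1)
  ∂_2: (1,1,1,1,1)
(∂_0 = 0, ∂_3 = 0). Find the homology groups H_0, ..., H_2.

H_0: b_0 = 5 − 0 − 4 = 1; torsion from ∂_1 factors > 1: none. So H_0 = Z.
H_1: b_1 = 10 − 4 − 5 = 1; torsion from ∂_2 factors > 1: none. So H_1 = Z.
H_2: b_2 = 5 − 5 − 0 = 0; torsion from ∂_3 factors > 1: none. So H_2 = 0.

H_0 = Z,  H_1 = Z,  H_2 = 0.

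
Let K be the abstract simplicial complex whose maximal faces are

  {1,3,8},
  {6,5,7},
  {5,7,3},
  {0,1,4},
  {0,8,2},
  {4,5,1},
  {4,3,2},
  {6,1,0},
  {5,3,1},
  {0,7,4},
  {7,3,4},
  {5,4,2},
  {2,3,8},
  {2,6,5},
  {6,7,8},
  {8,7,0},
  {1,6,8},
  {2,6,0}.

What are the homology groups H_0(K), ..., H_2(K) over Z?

Take the total order 0 < 1 < 2 < 3 < 4 < 5 < 6 < 7 < 8 on the vertex set. Then K (dimension 2) consists of the simplices:

  0-simplices (9): [0], [1], [2], [3], [4], [5], [6], [7], [8]
  1-simplices (27): (27 of them)
  2-simplices (18): [0,1,4], [0,1,6], [0,2,6], [0,2,8], [0,4,7], [0,7,8], [1,3,5], [1,3,8], [1,4,5], [1,6,8], [2,3,4], [2,3,8], [2,4,5], [2,5,6], [3,4,7], [3,5,7], [5,6,7], [6,7,8]

Hence C_0 ≅ Z^9, C_1 ≅ Z^27, C_2 ≅ Z^18.

Boundary ∂_1: C_1 → C_0 sends each edge [p,q] (with p < q) to q − p.
As a 9×27 matrix over Z this has rank 8, with invariant factors (1,1,1,1,1,1,1,1).

Boundary ∂_2: C_2 → C_1 sends each 2-simplex [p,q,r] to [q,r] − [p,r] + [p,q]. For instance
  ∂[1,3,8] = [3,8] − [1,8] + [1,3],
  ∂[3,4,7] = [4,7] − [3,7] + [3,4].
The resulting 27×18 matrix has rank 18, and its Smith normal form has invariant factors (1,1,1,1,1,1,1,1,1,1,1,1,1,1,1,1,1,2).

Now H_k = ker ∂_k / im ∂_{k+1}, so:

  H_0: rank C_0 − rank ∂_1 = 9 − 8 = 1, and the invariant factors of ∂_1 are all 1, so H_0 = Z.
  H_1: rank ker ∂_1 − rank ∂_2 = (27 − 8) − 18 = 1, and ∂_2 has invariant factor 2 > 1, so H_1 = Z ⊕ Z/2.
  H_2: rank ker ∂_2 − rank ∂_3 = (18 − 18) − 0 = 0, and there is no ∂_3, so H_2 = 0.

H_0 = Z,  H_1 = Z ⊕ Z/2,  H_2 = 0.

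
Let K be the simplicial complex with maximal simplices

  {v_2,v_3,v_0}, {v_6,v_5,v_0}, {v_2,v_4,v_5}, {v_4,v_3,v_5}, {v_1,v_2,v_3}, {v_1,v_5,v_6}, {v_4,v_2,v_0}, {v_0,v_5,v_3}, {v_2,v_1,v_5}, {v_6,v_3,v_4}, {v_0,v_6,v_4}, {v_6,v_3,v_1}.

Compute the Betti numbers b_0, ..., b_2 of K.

b_0 = 1, b_1 = 0, b_2 = 0.

K has 7 vertices, 18 edges, 12 triangles.
rank ∂_0 = 0, rank ∂_1 = 6 ⇒ b_0 = 7 − 0 − 6 = 1; all invariant factors of ∂_1 are 1 so no torsion. So H_0 = Z.
rank ∂_1 = 6, rank ∂_2 = 12 ⇒ b_1 = 18 − 6 − 12 = 0; ∂_2 has invariant factor(s) [2] giving torsion. So H_1 = Z/2.
rank ∂_2 = 12, rank ∂_3 = 0 ⇒ b_2 = 12 − 12 − 0 = 0. So H_2 = 0.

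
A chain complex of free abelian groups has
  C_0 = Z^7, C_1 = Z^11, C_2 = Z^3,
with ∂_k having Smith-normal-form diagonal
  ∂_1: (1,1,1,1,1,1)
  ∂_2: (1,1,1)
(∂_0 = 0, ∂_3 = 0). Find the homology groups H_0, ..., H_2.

H_0 ≅ Z,  H_1 ≅ Z^2,  H_2 = 0.

H_0: b_0 = 7 − 0 − 6 = 1; torsion from ∂_1 factors > 1: none. So H_0 ≅ Z.
H_1: b_1 = 11 − 6 − 3 = 2; torsion from ∂_2 factors > 1: none. So H_1 ≅ Z^2.
H_2: b_2 = 3 − 3 − 0 = 0; torsion from ∂_3 factors > 1: none. So H_2 ≅ 0.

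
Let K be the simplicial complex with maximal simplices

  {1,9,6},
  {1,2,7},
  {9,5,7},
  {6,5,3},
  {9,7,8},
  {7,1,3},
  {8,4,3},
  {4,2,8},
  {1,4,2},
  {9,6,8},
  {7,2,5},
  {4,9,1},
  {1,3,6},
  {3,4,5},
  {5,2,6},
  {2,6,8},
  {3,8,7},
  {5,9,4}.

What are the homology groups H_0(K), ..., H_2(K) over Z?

K has 9 vertices, 27 edges, 18 triangles.
rank ∂_0 = 0, rank ∂_1 = 8 ⇒ b_0 = 9 − 0 − 8 = 1; all invariant factors of ∂_1 are 1 so no torsion. So H_0 = Z.
rank ∂_1 = 8, rank ∂_2 = 17 ⇒ b_1 = 27 − 8 − 17 = 2; all invariant factors of ∂_2 are 1 so no torsion. So H_1 = Z^2.
rank ∂_2 = 17, rank ∂_3 = 0 ⇒ b_2 = 18 − 17 − 0 = 1. So H_2 = Z.

H_0 ≅ Z,  H_1 ≅ Z^2,  H_2 ≅ Z.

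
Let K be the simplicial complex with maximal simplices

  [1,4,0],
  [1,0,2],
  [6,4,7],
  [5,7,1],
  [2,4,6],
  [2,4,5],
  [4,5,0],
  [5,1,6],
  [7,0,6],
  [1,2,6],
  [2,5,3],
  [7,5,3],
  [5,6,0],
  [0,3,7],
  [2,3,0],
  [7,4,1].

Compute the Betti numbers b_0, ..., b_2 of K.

We work with the vertex ordering 0 < 1 < 2 < 3 < 4 < 5 < 6 < 7. The simplices of K, each written with vertices in increasing order, are:

  0-simplices (8): [0], [1], [2], [3], [4], [5], [6], [7]
  1-simplices (24): (24 of them)
  2-simplices (16): [0,1,2], [0,1,4], [0,2,3], [0,3,7], [0,4,5], [0,5,6], [0,6,7], [1,2,6], [1,4,7], [1,5,6], [1,5,7], [2,3,5], [2,4,5], [2,4,6], [3,5,7], [4,6,7]

so the chain groups are C_0 ≅ Z^8, C_1 ≅ Z^24, C_2 ≅ Z^16.

The boundary map ∂_1: C_1 → C_0 is given by ∂[p,q] = [q] − [p]. For instance
  ∂[2,4] = [4] − [2].
As a 8×24 matrix over Z this has rank 7, with invariant factors (1,1,1,1,1,1,1).

∂_2: C_2 → C_1 sends each 2-simplex [p,q,r] to [q,r] − [p,r] + [p,q]. For instance
  ∂[0,1,2] = [1,2] − [0,2] + [0,1],
  ∂[2,4,6] = [4,6] − [2,6] + [2,4].
As a 24×16 matrix over Z this has rank 15, with invariant factors (1,1,1,1,1,1,1,1,1,1,1,1,1,1,1).

Computing H_k = (kernel of ∂_k) / (image of ∂_{k+1}):

  H_0: rank C_0 − rank ∂_1 = 8 − 7 = 1, and the invariant factors of ∂_1 are all 1, so H_0 ≅ Z.
  H_1: rank ker ∂_1 − rank ∂_2 = (24 − 7) − 15 = 2, and the invariant factors of ∂_2 are all 1, so H_1 ≅ Z^2.
  H_2: rank ker ∂_2 − rank ∂_3 = (16 − 15) − 0 = 1, and there is no ∂_3, so H_2 ≅ Z.

As a check, the Euler characteristic is 8 − 24 + 16 = 0, which agrees with 1 − 2 + 1 = 0.

Hence the Betti numbers are b_0 = 1, b_1 = 2, b_2 = 1.

b_0 = 1, b_1 = 2, b_2 = 1.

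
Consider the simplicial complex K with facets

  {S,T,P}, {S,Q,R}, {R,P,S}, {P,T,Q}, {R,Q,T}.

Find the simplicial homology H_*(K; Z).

H_0 ≅ Z,  H_1 ≅ Z,  H_2 = 0.

Take the total order P < Q < R < S < T on the vertex set. Then K (dimension 2) consists of the simplices:

  0-simplices (5): P, Q, R, S, T
  1-simplices (10): PQ, PR, PS, PT, QR, QS, QT, RS, RT, ST
  2-simplices (5): PQT, PRS, PST, QRS, QRT

Hence C_0 ≅ Z^5, C_1 ≅ Z^10, C_2 ≅ Z^5.

Boundary ∂_1: C_1 → C_0 is given by ∂[p,q] = [q] − [p]. For instance
  ∂PS = S − P.
As a 5×10 matrix over Z this has rank 4, with invariant factors (1,1,1,1).

Boundary ∂_2: C_2 → C_1 maps a triangle to the signed sum of its edges. For instance
  ∂PRS = RS − PS + PR,
  ∂PQT = QT − PT + PQ.
As a 10×5 matrix over Z this has rank 5, with invariant factors (1,1,1,1,1).

From H_k ≅ ker(∂_k) / im(∂_{k+1}) we obtain:

  H_0: rank C_0 − rank ∂_1 = 5 − 4 = 1, and the invariant factors of ∂_1 are all 1, so H_0 ≅ Z.
  H_1: rank ker ∂_1 − rank ∂_2 = (10 − 4) − 5 = 1, and the invariant factors of ∂_2 are all 1, so H_1 ≅ Z.
  H_2: rank ker ∂_2 − rank ∂_3 = (5 − 5) − 0 = 0, and there is no ∂_3, so H_2 ≅ 0.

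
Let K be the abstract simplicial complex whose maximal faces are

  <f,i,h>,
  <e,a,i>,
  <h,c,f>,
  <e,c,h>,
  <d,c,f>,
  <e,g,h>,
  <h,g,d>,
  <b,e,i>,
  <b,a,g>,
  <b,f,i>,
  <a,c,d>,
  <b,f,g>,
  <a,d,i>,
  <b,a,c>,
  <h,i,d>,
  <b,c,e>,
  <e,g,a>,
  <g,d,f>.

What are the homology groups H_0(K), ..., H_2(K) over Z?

H_0 = Z,  H_1 = Z ⊕ Z/2,  H_2 = 0.

Fix the vertex order a < b < c < d < e < f < g < h < i and write every simplex with vertices in increasing order. Then dim K = 2 and the simplices of K are:

  0-simplices (9): a, b, c, d, e, f, g, h, i
  1-simplices (27): ab, ac, ad, ae, ag, ai, bc, be, bf, bg, bi, cd, ce, cf, ch, df, dg, dh, di, eg, eh, ei, fg, fh, fi, gh, hi
  2-simplices (18): abc, abg, acd, adi, aeg, aei, bce, bei, bfg, bfi, cdf, ceh, cfh, dfg, dgh, dhi, egh, fhi

Hence C_0 ≅ Z^9, C_1 ≅ Z^27, C_2 ≅ Z^18.

The boundary map ∂_1: C_1 → C_0 is given by ∂[p,q] = [q] − [p].
As a 9×27 matrix over Z this has rank 8, with invariant factors (1,1,1,1,1,1,1,1).

Boundary ∂_2: C_2 → C_1 maps a triangle to the signed sum of its edges. For instance
  ∂dhi = hi − di + dh,
  ∂abc = bc − ac + ab.
As a 27×18 matrix over Z this has rank 18, with invariant factors (1,1,1,1,1,1,1,1,1,1,1,1,1,1,1,1,1,2).

Reading off H_k = ker ∂_k / im ∂_{k+1}:

  H_0: rank C_0 − rank ∂_1 = 9 − 8 = 1, and the invariant factors of ∂_1 are all 1, so H_0 ≅ Z.
  H_1: rank ker ∂_1 − rank ∂_2 = (27 − 8) − 18 = 1, and ∂_2 has invariant factor 2 > 1, so H_1 ≅ Z ⊕ Z/2.
  H_2: rank ker ∂_2 − rank ∂_3 = (18 − 18) − 0 = 0, and there is no ∂_3, so H_2 ≅ 0.

As a check, the Euler characteristic is 9 − 27 + 18 = 0, which agrees with 1 − 1 + 0 = 0.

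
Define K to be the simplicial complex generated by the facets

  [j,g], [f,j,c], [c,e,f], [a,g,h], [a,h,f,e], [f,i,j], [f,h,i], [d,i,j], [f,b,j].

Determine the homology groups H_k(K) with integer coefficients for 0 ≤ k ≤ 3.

Take the total order a < b < c < d < e < f < g < h < i < j on the vertex set. Then K (dimension 3) consists of the simplices:

  0-simplices (10): a, b, c, d, e, f, g, h, i, j
  1-simplices (20): ae, af, ag, ah, bf, bj, ce, cf, cj, di, dj, ef, eh, fh, fi, fj, gh, gj, hi, ij
  2-simplices (11): aef, aeh, afh, agh, bfj, cef, cfj, dij, efh, fhi, fij
  3-simplices (1): aefh

so the chain groups are C_0 ≅ Z^10, C_1 ≅ Z^20, C_2 ≅ Z^11, C_3 ≅ Z^1.

Boundary ∂_1: C_1 → C_0 maps an edge to its endpoints' difference, ∂[p,q] = q − p. For instance
  ∂ef = f − e.
The resulting 10×20 matrix has rank 9, and its Smith normal form has invariant factors (1,1,1,1,1,1,1,1,1).

Boundary ∂_2: C_2 → C_1 acts by ∂[p,q,r] = [q,r] − [p,r] + [p,q]. For instance
  ∂aeh = eh − ah + ae,
  ∂dij = ij − dj + di.
The resulting 20×11 matrix has rank 10, and its Smith normal form has invariant factors (1,1,1,1,1,1,1,1,1,1).

∂_3: C_3 → C_2 sends each 3-simplex σ to the alternating sum Σ_i (−1)^i (σ with its i-th vertex removed). For instance
  ∂aefh = efh − afh + aeh − aef.
The 11×1 boundary matrix has rank 1 and Smith normal form diag(1).

Now H_k = ker ∂_k / im ∂_{k+1}, so:

  H_0: rank C_0 − rank ∂_1 = 10 − 9 = 1, and the invariant factors of ∂_1 are all 1, so H_0 = Z.
  H_1: rank ker ∂_1 − rank ∂_2 = (20 − 9) − 10 = 1, and the invariant factors of ∂_2 are all 1, so H_1 = Z.
  H_2: rank ker ∂_2 − rank ∂_3 = (11 − 10) − 1 = 0, and the invariant factors of ∂_3 are all 1, so H_2 = 0.
  H_3: rank ker ∂_3 − rank ∂_4 = (1 − 1) − 0 = 0, and there is no ∂_4, so H_3 = 0.

H_0 ≅ Z,  H_1 ≅ Z,  H_2 = 0,  H_3 = 0.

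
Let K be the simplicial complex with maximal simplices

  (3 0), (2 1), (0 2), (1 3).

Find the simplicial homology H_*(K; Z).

H_0 ≅ Z,  H_1 ≅ Z.

Take the total order 0 < 1 < 2 < 3 on the vertex set. Then K (dimension 1) consists of the simplices:

  0-simplices (4): [0], [1], [2], [3]
  1-simplices (4): [0,2], [0,3], [1,2], [1,3]

giving chain groups C_0 ≅ Z^4, C_1 ≅ Z^4.

Boundary ∂_1: C_1 → C_0 maps an edge to its endpoints' difference, ∂[p,q] = q − p. For instance
  ∂[1,3] = [3] − [1].
This gives a 4×4 integer matrix of rank 3; reducing to Smith normal form yields diagonal entries (1,1,1).

Now H_k = ker ∂_k / im ∂_{k+1}, so:

  H_0: rank C_0 − rank ∂_1 = 4 − 3 = 1, and the invariant factors of ∂_1 are all 1, so H_0 = Z.
  H_1: rank ker ∂_1 − rank ∂_2 = (4 − 3) − 0 = 1, and there is no ∂_2, so H_1 = Z.

(K is a triangulation of the circle S^1.)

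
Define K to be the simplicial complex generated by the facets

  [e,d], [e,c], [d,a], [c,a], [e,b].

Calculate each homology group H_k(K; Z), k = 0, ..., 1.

K has 5 vertices, 5 edges.
rank ∂_0 = 0, rank ∂_1 = 4 ⇒ b_0 = 5 − 0 − 4 = 1; all invariant factors of ∂_1 are 1 so no torsion. So H_0 ≅ Z.
rank ∂_1 = 4, rank ∂_2 = 0 ⇒ b_1 = 5 − 4 − 0 = 1. So H_1 ≅ Z.

H_0 = Z,  H_1 = Z.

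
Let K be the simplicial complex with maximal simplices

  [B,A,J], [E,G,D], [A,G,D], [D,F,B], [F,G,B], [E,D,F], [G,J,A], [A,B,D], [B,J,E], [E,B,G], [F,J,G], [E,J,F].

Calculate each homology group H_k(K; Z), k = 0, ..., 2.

K has 7 vertices, 18 edges, 12 triangles.
rank ∂_0 = 0, rank ∂_1 = 6 ⇒ b_0 = 7 − 0 − 6 = 1; all invariant factors of ∂_1 are 1 so no torsion. So H_0 = Z.
rank ∂_1 = 6, rank ∂_2 = 12 ⇒ b_1 = 18 − 6 − 12 = 0; ∂_2 has invariant factor(s) [2] giving torsion. So H_1 = Z/2.
rank ∂_2 = 12, rank ∂_3 = 0 ⇒ b_2 = 12 − 12 − 0 = 0. So H_2 = 0.

H_0 = Z,  H_1 = Z/2,  H_2 = 0.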